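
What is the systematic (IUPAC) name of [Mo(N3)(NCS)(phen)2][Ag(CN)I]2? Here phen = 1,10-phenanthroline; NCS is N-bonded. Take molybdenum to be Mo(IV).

azidoisothiocyanatobis(1,10-phenanthroline)molybdenum(IV) cyanoiodoargentate(I)

Both ions are complex: the cation is named first with the plain metal name, the anion second with the -ate form; each ion's ligands are alphabetised independently.
Mo is given as +4; the cation's ligand charges sum to -2, so the complex cation is 2+.
With 2 anions per cation, each anion must be 2/2 = 1−.
Anion: ligand charges sum to -2; for the ion to be 1−, Ag = +1.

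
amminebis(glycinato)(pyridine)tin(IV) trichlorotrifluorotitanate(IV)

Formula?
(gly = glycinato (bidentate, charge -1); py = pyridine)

Cation [Sn…]: ligand charges -2, Sn(IV) ⇒ ion charge 2+.
Anion [Ti…]: ligand charges -6, Ti(IV) ⇒ ion charge 2−.
One 2+ cation balances one 2− anion.

[Sn(gly)2(NH3)(py)][TiCl3F3]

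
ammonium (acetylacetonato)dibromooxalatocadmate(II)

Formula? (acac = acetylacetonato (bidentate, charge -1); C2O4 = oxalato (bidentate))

Ligands: 2 bromo (Br, -1), 1 acetylacetonato (acac, -1), 1 oxalato (C2O4, -2). Ligand charge sum = -5.
Charge balance with ammonium (+1) requires 1 complex ion per 3 ammonium.

(NH4)3[Cd(acac)Br2(C2O4)]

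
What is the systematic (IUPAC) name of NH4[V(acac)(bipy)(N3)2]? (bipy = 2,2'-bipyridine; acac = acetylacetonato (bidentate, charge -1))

ammonium (acetylacetonato)diazido(2,2'-bipyridine)vanadate(II)

The 1 ammonium counter-ion carries a total charge of +1, so each complex ion is 1−.
Ligand charges: 2×azido (-1 each), 1×2,2'-bipyridine (neutral), 1×acetylacetonato (-1 each); total -3. So V + (-3) = 1−, giving V = +2.
Ligands are named alphabetically: acetylacetonato before azido before bipyridine.
The complex ion is anionic, so vanadium takes the -ate form vanadate(II).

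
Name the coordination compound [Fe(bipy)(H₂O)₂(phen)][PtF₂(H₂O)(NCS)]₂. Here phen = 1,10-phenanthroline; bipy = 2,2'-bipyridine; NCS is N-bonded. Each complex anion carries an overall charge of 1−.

The complex anion is given as 1−; its ligand charges sum to -3, so Pt = +2.
With 2 anions per cation, the cation must be 2×1 = 2+.
Cation: ligand charges sum to 0; for the ion to be 2+, Fe = +2.

diaqua(2,2'-bipyridine)(1,10-phenanthroline)iron(II) aquadifluoroisothiocyanatoplatinate(II)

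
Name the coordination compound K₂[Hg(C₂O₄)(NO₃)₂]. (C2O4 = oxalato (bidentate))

The 2 potassium counter-ions carry a total charge of +2, so each complex ion is 2−.
Ligand charges: 1×oxalato (-2 each), 2×nitrato (-1 each); total -4. So Hg + (-4) = 2−, giving Hg = +2.
The complex ion is anionic, so mercury takes the -ate form mercurate(II).

potassium dinitratooxalatomercurate(II)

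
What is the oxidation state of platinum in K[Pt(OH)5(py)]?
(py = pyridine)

1 potassium outside the brackets (+1 each) → the complex ion is 1−.
Ligand charges: 5×OH = -5; 1×py neutral; sum -5.
Pt + (-5) = 1− ⇒ Pt is +4.

+4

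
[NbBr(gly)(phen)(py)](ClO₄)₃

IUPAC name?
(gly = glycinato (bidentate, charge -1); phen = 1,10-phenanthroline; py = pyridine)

bromo(glycinato)(1,10-phenanthroline)(pyridine)niobium(V) perchlorate

The 3 perchlorate counter-ions carry a total charge of -3, so each complex ion is 3+.
Ligand charges: 1×glycinato (-1 each), 1×1,10-phenanthroline (neutral), 1×pyridine (neutral), 1×bromo (-1 each); total -2. So Nb + (-2) = 3+, giving Nb = +5.
Ligands are named alphabetically: bromo before glycinato before phenanthroline before pyridine.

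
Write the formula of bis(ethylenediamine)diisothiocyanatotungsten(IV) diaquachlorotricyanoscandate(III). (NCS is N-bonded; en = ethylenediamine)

[W(en)2(NCS)2][ScCl(CN)3(H2O)2]2

Cation [W…]: ligand charges -2, W(IV) ⇒ ion charge 2+.
Anion [Sc…]: ligand charges -4, Sc(III) ⇒ ion charge 1−.
One 2+ cation requires 2 of the 1− anion.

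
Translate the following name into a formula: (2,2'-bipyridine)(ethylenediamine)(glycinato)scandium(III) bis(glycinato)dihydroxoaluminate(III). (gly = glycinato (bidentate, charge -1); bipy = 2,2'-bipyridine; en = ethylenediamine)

[Sc(bipy)(en)(gly)][Al(gly)2(OH)2]2

Cation [Sc…]: ligand charges -1, Sc(III) ⇒ ion charge 2+.
Anion [Al…]: ligand charges -4, Al(III) ⇒ ion charge 1−.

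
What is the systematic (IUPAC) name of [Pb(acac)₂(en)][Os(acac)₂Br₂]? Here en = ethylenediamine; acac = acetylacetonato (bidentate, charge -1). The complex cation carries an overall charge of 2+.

Both ions are complex: the cation is named first with the plain metal name, the anion second with the -ate form; each ion's ligands are alphabetised independently.
The complex cation is given as 2+; its ligand charges sum to -2, so Pb = +4.
A 1:1 salt means the anion carries the equal and opposite charge, 2−.
Anion: ligand charges sum to -4; for the ion to be 2−, Os = +2.

bis(acetylacetonato)(ethylenediamine)lead(IV) bis(acetylacetonato)dibromoosmate(II)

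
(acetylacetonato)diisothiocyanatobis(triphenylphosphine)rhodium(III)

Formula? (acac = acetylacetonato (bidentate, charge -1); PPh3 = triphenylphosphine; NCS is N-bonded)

[Rh(acac)(NCS)2(PPh3)2]

Ligands: 1 acetylacetonato (acac, -1), 2 triphenylphosphine (PPh3, neutral), 2 isothiocyanato (NCS, -1). Ligand charge sum = -3.
With Rh in oxidation state +3, the complex ion is [Rh...].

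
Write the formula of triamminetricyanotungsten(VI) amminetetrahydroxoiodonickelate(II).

[W(CN)3(NH3)3][NiI(NH3)(OH)4]

Cation [W…]: ligand charges -3, W(VI) ⇒ ion charge 3+.
Anion [Ni…]: ligand charges -5, Ni(II) ⇒ ion charge 3−.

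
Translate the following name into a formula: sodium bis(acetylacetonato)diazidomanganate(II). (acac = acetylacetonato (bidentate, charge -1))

Na2[Mn(acac)2(N3)2]

Ligands: 2 azido (N3, -1), 2 acetylacetonato (acac, -1). Ligand charge sum = -4.
Charge balance with sodium (+1) requires 1 complex ion per 2 sodium.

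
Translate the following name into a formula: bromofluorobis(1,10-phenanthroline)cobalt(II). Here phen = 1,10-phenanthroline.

Ligands: 1 bromo (Br, -1), 1 fluoro (F, -1), 2 1,10-phenanthroline (phen, neutral). Ligand charge sum = -2.
With Co in oxidation state +2, the complex ion is [Co...].

[CoBrF(phen)2]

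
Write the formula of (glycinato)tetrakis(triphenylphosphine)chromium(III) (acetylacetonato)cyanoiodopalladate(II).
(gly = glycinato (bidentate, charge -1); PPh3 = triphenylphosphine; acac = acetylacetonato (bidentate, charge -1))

Cation [Cr…]: ligand charges -1, Cr(III) ⇒ ion charge 2+.
Anion [Pd…]: ligand charges -3, Pd(II) ⇒ ion charge 1−.
One 2+ cation requires 2 of the 1− anion.

[Cr(gly)(PPh3)4][Pd(acac)(CN)I]2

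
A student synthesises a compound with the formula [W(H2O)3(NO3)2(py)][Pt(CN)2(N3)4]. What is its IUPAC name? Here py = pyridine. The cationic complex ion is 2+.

triaquadinitrato(pyridine)tungsten(IV) tetraazidodicyanoplatinate(IV)

The complex cation is given as 2+; its ligand charges sum to -2, so W = +4.
A 1:1 salt means the anion carries the equal and opposite charge, 2−.
Anion: ligand charges sum to -6; for the ion to be 2−, Pt = +4.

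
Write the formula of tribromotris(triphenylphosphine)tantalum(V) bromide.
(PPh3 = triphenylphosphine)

[TaBr3(PPh3)3]Br2

Ligands: 3 triphenylphosphine (PPh3, neutral), 3 bromo (Br, -1). Ligand charge sum = -3.
With Ta in oxidation state +5, the complex ion is [Ta...]^2+.
Charge balance with bromide (-1) requires 1 complex ion per 2 bromide.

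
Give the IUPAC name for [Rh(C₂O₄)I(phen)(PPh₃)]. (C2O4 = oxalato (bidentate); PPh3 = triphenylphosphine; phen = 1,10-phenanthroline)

iodooxalato(1,10-phenanthroline)(triphenylphosphine)rhodium(III)

There is no counter-ion, so the complex is neutral overall.
Ligand charges: 1×iodo (-1 each), 1×oxalato (-2 each), 1×triphenylphosphine (neutral), 1×1,10-phenanthroline (neutral); total -3. So Rh + (-3) = 0, giving Rh = +3.
Ligands are named alphabetically: iodo before oxalato before phenanthroline before triphenylphosphine.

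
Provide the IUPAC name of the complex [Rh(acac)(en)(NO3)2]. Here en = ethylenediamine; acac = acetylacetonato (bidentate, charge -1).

There is no counter-ion, so the complex is neutral overall.
Ligand charges: 1×ethylenediamine (neutral), 1×acetylacetonato (-1 each), 2×nitrato (-1 each); total -3. So Rh + (-3) = 0, giving Rh = +3.
Ligands are named alphabetically: acetylacetonato before ethylenediamine before nitrato.

(acetylacetonato)(ethylenediamine)dinitratorhodium(III)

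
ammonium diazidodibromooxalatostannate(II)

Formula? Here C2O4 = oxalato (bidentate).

Ligands: 2 azido (N3, -1), 2 bromo (Br, -1), 1 oxalato (C2O4, -2). Ligand charge sum = -6.
With Sn in oxidation state +2, the complex ion is [Sn...]^4−.
Charge balance with ammonium (+1) requires 1 complex ion per 4 ammonium.

(NH4)4[SnBr2(C2O4)(N3)2]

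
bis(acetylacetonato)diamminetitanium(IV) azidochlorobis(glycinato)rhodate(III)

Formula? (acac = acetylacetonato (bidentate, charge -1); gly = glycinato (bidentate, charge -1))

[Ti(acac)2(NH3)2][RhCl(gly)2(N3)]2

Cation [Ti…]: ligand charges -2, Ti(IV) ⇒ ion charge 2+.
Anion [Rh…]: ligand charges -4, Rh(III) ⇒ ion charge 1−.
One 2+ cation requires 2 of the 1− anion.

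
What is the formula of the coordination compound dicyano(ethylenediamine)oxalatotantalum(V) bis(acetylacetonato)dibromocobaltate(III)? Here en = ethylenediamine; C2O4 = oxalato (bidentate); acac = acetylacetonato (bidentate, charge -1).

Cation [Ta…]: ligand charges -4, Ta(V) ⇒ ion charge 1+.
Anion [Co…]: ligand charges -4, Co(III) ⇒ ion charge 1−.
One 1+ cation balances one 1− anion.

[Ta(C2O4)(CN)2(en)][Co(acac)2Br2]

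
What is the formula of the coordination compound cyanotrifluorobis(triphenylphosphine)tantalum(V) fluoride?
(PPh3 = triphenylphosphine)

[Ta(CN)F3(PPh3)2]F

Ligands: 3 fluoro (F, -1), 1 cyano (CN, -1), 2 triphenylphosphine (PPh3, neutral). Ligand charge sum = -4.
Charge balance with fluoride (-1) requires 1 complex ion per 1 fluoride.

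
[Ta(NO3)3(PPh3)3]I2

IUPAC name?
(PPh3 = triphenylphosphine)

trinitratotris(triphenylphosphine)tantalum(V) iodide

The 2 iodide counter-ions carry a total charge of -2, so each complex ion is 2+.
Ligand charges: 3×triphenylphosphine (neutral), 3×nitrato (-1 each); total -3. So Ta + (-3) = 2+, giving Ta = +5.
Ligands are named alphabetically: nitrato before triphenylphosphine.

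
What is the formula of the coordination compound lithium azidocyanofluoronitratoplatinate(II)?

Li2[Pt(CN)F(N3)(NO3)]

Ligands: 1 fluoro (F, -1), 1 nitrato (NO3, -1), 1 azido (N3, -1), 1 cyano (CN, -1). Ligand charge sum = -4.
With Pt in oxidation state +2, the complex ion is [Pt...]^2−.
Charge balance with lithium (+1) requires 1 complex ion per 2 lithium.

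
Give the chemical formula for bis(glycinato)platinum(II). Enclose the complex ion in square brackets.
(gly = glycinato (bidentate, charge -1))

Ligands: 2 glycinato (gly, -1). Ligand charge sum = -2.
With Pt in oxidation state +2, the complex ion is [Pt...].

[Pt(gly)2]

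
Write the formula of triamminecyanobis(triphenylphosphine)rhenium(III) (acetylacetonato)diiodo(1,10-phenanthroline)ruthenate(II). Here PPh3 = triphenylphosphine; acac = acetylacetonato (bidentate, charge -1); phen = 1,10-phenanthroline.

[Re(CN)(NH3)3(PPh3)2][Ru(acac)I2(phen)]2

Cation [Re…]: ligand charges -1, Re(III) ⇒ ion charge 2+.
Anion [Ru…]: ligand charges -3, Ru(II) ⇒ ion charge 1−.
One 2+ cation requires 2 of the 1− anion.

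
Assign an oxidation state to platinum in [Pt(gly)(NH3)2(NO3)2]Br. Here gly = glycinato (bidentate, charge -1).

1 bromide outside the brackets (-1 each) → the complex ion is 1+.
Ligand charges: 2×NH3 neutral; 1×gly = -1; 2×NO3 = -2; sum -3.
Pt + (-3) = 1+ ⇒ Pt is +4.

+4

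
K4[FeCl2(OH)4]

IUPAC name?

potassium dichlorotetrahydroxoferrate(II)

The 4 potassium counter-ions carry a total charge of +4, so each complex ion is 4−.
Ligand charges: 2×chloro (-1 each), 4×hydroxo (-1 each); total -6. So Fe + (-6) = 4−, giving Fe = +2.
Ligands are named alphabetically: chloro before hydroxo.
The complex ion is anionic, so iron takes the -ate form ferrate(II).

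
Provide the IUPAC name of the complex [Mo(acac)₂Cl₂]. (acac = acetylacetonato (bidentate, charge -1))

bis(acetylacetonato)dichloromolybdenum(IV)

There is no counter-ion, so the complex is neutral overall.
Ligand charges: 2×chloro (-1 each), 2×acetylacetonato (-1 each); total -4. So Mo + (-4) = 0, giving Mo = +4.
Ligands are named alphabetically: acetylacetonato before chloro.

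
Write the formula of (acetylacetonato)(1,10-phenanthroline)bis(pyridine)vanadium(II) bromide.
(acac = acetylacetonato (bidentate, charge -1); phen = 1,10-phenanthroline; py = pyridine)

[V(acac)(phen)(py)2]Br

Ligands: 1 acetylacetonato (acac, -1), 1 1,10-phenanthroline (phen, neutral), 2 pyridine (py, neutral). Ligand charge sum = -1.
With V in oxidation state +2, the complex ion is [V...]^1+.
Charge balance with bromide (-1) requires 1 complex ion per 1 bromide.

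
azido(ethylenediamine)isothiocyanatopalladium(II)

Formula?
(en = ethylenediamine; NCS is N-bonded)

Ligands: 1 azido (N3, -1), 1 ethylenediamine (en, neutral), 1 isothiocyanato (NCS, -1). Ligand charge sum = -2.
With Pd in oxidation state +2, the complex ion is [Pd...].

[Pd(en)(N3)(NCS)]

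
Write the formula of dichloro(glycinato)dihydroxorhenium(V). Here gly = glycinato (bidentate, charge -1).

Ligands: 2 chloro (Cl, -1), 1 glycinato (gly, -1), 2 hydroxo (OH, -1). Ligand charge sum = -5.
With Re in oxidation state +5, the complex ion is [Re...].

[ReCl2(gly)(OH)2]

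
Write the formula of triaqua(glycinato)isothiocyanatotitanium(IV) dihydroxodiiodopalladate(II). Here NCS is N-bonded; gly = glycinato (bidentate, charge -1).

Cation [Ti…]: ligand charges -2, Ti(IV) ⇒ ion charge 2+.
Anion [Pd…]: ligand charges -4, Pd(II) ⇒ ion charge 2−.

[Ti(gly)(H2O)3(NCS)][PdI2(OH)2]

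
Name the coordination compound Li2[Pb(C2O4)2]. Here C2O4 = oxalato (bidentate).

The 2 lithium counter-ions carry a total charge of +2, so each complex ion is 2−.
Ligand charges: 2×oxalato (-2 each); total -4. So Pb + (-4) = 2−, giving Pb = +2.
The complex ion is anionic, so lead takes the -ate form plumbate(II).

lithium dioxalatoplumbate(II)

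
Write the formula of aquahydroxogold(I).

[Au(H2O)(OH)]

Ligands: 1 hydroxo (OH, -1), 1 aqua (H2O, neutral). Ligand charge sum = -1.
With Au in oxidation state +1, the complex ion is [Au...].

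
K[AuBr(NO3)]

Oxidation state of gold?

1 potassium outside the brackets (+1 each) → the complex ion is 1−.
Ligand charges: 1×NO3 = -1; 1×Br = -1; sum -2.
Au + (-2) = 1− ⇒ Au is +1.

+1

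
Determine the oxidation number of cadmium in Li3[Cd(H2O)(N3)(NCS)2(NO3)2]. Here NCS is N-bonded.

+2

3 lithium outside the brackets (+1 each) → the complex ion is 3−.
Ligand charges: 1×N3 = -1; 2×NO3 = -2; 2×NCS = -2; 1×H2O neutral; sum -5.
Cd + (-5) = 3− ⇒ Cd is +2.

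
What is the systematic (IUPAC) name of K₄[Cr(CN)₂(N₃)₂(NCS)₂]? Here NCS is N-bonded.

potassium diazidodicyanodiisothiocyanatochromate(II)

The 4 potassium counter-ions carry a total charge of +4, so each complex ion is 4−.
Ligand charges: 2×azido (-1 each), 2×cyano (-1 each), 2×isothiocyanato (-1 each); total -6. So Cr + (-6) = 4−, giving Cr = +2.
Ligands are named alphabetically: azido before cyano before isothiocyanato.
The complex ion is anionic, so chromium takes the -ate form chromate(II).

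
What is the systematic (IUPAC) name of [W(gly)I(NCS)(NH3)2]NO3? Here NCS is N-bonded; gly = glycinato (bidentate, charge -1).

diammine(glycinato)iodoisothiocyanatotungsten(IV) nitrate

The 1 nitrate counter-ion carries a total charge of -1, so each complex ion is 1+.
Ligand charges: 1×isothiocyanato (-1 each), 2×ammine (neutral), 1×glycinato (-1 each), 1×iodo (-1 each); total -3. So W + (-3) = 1+, giving W = +4.
Ligands are named alphabetically: ammine before glycinato before iodo before isothiocyanato.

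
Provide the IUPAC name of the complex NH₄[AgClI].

The 1 ammonium counter-ion carries a total charge of +1, so each complex ion is 1−.
Ligand charges: 1×iodo (-1 each), 1×chloro (-1 each); total -2. So Ag + (-2) = 1−, giving Ag = +1.
Ligands are named alphabetically: chloro before iodo.
The complex ion is anionic, so silver takes the -ate form argentate(I).

ammonium chloroiodoargentate(I)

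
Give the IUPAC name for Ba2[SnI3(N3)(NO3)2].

The 2 barium counter-ions carry a total charge of +4, so each complex ion is 4−.
Ligand charges: 1×azido (-1 each), 3×iodo (-1 each), 2×nitrato (-1 each); total -6. So Sn + (-6) = 4−, giving Sn = +2.
Ligands are named alphabetically: azido before iodo before nitrato.
The complex ion is anionic, so tin takes the -ate form stannate(II).

barium azidotriiododinitratostannate(II)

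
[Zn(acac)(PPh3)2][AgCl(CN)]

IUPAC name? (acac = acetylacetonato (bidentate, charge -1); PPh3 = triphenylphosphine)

(acetylacetonato)bis(triphenylphosphine)zinc(II) chlorocyanoargentate(I)

Both ions are complex: the cation is named first with the plain metal name, the anion second with the -ate form; each ion's ligands are alphabetised independently.
Zinc is always +2 in its complexes; the cation's ligand charges sum to -1, so the complex cation is 1+.
A 1:1 salt means the anion carries the equal and opposite charge, 1−.
Anion: ligand charges sum to -2; for the ion to be 1−, Ag = +1.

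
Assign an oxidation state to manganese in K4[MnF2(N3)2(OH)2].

+2

4 potassium outside the brackets (+1 each) → the complex ion is 4−.
Ligand charges: 2×N3 = -2; 2×OH = -2; 2×F = -2; sum -6.
Mn + (-6) = 4− ⇒ Mn is +2.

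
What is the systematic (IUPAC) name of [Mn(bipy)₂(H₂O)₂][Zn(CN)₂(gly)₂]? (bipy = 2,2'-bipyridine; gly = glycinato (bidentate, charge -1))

Both ions are complex: the cation is named first with the plain metal name, the anion second with the -ate form; each ion's ligands are alphabetised independently.
Zinc is always +2 in its complexes; the anion's ligand charges sum to -4, so the complex anion is 2−.
A 1:1 salt means the cation carries the equal and opposite charge, 2+.
Cation: ligand charges sum to 0; for the ion to be 2+, Mn = +2.

diaquabis(2,2'-bipyridine)manganese(II) dicyanobis(glycinato)zincate(II)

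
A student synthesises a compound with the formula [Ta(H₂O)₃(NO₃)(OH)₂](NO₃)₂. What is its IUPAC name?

The 2 nitrate counter-ions carry a total charge of -2, so each complex ion is 2+.
Ligand charges: 3×aqua (neutral), 2×hydroxo (-1 each), 1×nitrato (-1 each); total -3. So Ta + (-3) = 2+, giving Ta = +5.
Ligands are named alphabetically: aqua before hydroxo before nitrato.

triaquadihydroxonitratotantalum(V) nitrate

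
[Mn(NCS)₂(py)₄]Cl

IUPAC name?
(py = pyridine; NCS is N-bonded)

diisothiocyanatotetrakis(pyridine)manganese(III) chloride

The 1 chloride counter-ion carries a total charge of -1, so each complex ion is 1+.
Ligand charges: 4×pyridine (neutral), 2×isothiocyanato (-1 each); total -2. So Mn + (-2) = 1+, giving Mn = +3.
Ligands are named alphabetically: isothiocyanato before pyridine.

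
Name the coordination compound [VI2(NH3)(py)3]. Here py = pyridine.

amminediiodotris(pyridine)vanadium(II)

There is no counter-ion, so the complex is neutral overall.
Ligand charges: 1×ammine (neutral), 3×pyridine (neutral), 2×iodo (-1 each); total -2. So V + (-2) = 0, giving V = +2.
Ligands are named alphabetically: ammine before iodo before pyridine.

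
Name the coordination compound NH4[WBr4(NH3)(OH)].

ammonium amminetetrabromohydroxotungstate(IV)

The 1 ammonium counter-ion carries a total charge of +1, so each complex ion is 1−.
Ligand charges: 4×bromo (-1 each), 1×ammine (neutral), 1×hydroxo (-1 each); total -5. So W + (-5) = 1−, giving W = +4.
The complex ion is anionic, so tungsten takes the -ate form tungstate(IV).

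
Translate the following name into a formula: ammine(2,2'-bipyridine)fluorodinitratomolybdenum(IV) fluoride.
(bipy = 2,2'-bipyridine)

[Mo(bipy)F(NH3)(NO3)2]F

Ligands: 1 2,2'-bipyridine (bipy, neutral), 1 fluoro (F, -1), 1 ammine (NH3, neutral), 2 nitrato (NO3, -1). Ligand charge sum = -3.
Charge balance with fluoride (-1) requires 1 complex ion per 1 fluoride.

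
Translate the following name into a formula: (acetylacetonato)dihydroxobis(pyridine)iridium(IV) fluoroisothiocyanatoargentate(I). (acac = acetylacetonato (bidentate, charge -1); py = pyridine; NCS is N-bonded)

[Ir(acac)(OH)2(py)2][AgF(NCS)]

Cation [Ir…]: ligand charges -3, Ir(IV) ⇒ ion charge 1+.
Anion [Ag…]: ligand charges -2, Ag(I) ⇒ ion charge 1−.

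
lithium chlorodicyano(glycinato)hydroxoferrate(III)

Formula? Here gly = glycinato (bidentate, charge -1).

Li2[FeCl(CN)2(gly)(OH)]

Ligands: 2 cyano (CN, -1), 1 chloro (Cl, -1), 1 glycinato (gly, -1), 1 hydroxo (OH, -1). Ligand charge sum = -5.
Charge balance with lithium (+1) requires 1 complex ion per 2 lithium.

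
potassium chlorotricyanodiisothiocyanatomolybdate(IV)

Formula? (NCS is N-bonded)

Ligands: 3 cyano (CN, -1), 2 isothiocyanato (NCS, -1), 1 chloro (Cl, -1). Ligand charge sum = -6.
Charge balance with potassium (+1) requires 1 complex ion per 2 potassium.

K2[MoCl(CN)3(NCS)2]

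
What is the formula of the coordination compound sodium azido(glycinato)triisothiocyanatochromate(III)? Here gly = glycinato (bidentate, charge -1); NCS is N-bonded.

Na2[Cr(gly)(N3)(NCS)3]

Ligands: 1 glycinato (gly, -1), 3 isothiocyanato (NCS, -1), 1 azido (N3, -1). Ligand charge sum = -5.
Charge balance with sodium (+1) requires 1 complex ion per 2 sodium.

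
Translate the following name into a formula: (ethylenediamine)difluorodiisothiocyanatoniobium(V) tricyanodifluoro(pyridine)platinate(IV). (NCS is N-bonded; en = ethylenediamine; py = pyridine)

Cation [Nb…]: ligand charges -4, Nb(V) ⇒ ion charge 1+.
Anion [Pt…]: ligand charges -5, Pt(IV) ⇒ ion charge 1−.
One 1+ cation balances one 1− anion.

[Nb(en)F2(NCS)2][Pt(CN)3F2(py)]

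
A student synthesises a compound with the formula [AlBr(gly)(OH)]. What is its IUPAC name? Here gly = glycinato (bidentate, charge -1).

There is no counter-ion, so the complex is neutral overall.
Ligand charges: 1×hydroxo (-1 each), 1×bromo (-1 each), 1×glycinato (-1 each); total -3. So Al + (-3) = 0, giving Al = +3.
Ligands are named alphabetically: bromo before glycinato before hydroxo.

bromo(glycinato)hydroxoaluminium(III)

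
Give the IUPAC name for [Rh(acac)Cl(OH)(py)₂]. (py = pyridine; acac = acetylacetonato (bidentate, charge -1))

(acetylacetonato)chlorohydroxobis(pyridine)rhodium(III)

There is no counter-ion, so the complex is neutral overall.
Ligand charges: 1×hydroxo (-1 each), 2×pyridine (neutral), 1×acetylacetonato (-1 each), 1×chloro (-1 each); total -3. So Rh + (-3) = 0, giving Rh = +3.
Ligands are named alphabetically: acetylacetonato before chloro before hydroxo before pyridine.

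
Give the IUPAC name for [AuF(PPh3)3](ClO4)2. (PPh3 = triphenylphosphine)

fluorotris(triphenylphosphine)gold(III) perchlorate

The 2 perchlorate counter-ions carry a total charge of -2, so each complex ion is 2+.
Ligand charges: 3×triphenylphosphine (neutral), 1×fluoro (-1 each); total -1. So Au + (-1) = 2+, giving Au = +3.
Ligands are named alphabetically: fluoro before triphenylphosphine.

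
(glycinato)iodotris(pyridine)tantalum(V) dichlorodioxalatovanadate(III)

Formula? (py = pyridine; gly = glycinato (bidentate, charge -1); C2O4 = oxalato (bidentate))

Cation [Ta…]: ligand charges -2, Ta(V) ⇒ ion charge 3+.
Anion [V…]: ligand charges -6, V(III) ⇒ ion charge 3−.

[Ta(gly)I(py)3][V(C2O4)2Cl2]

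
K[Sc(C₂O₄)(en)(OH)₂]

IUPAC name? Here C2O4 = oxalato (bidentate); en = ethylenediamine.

potassium (ethylenediamine)dihydroxooxalatoscandate(III)

The 1 potassium counter-ion carries a total charge of +1, so each complex ion is 1−.
Ligand charges: 1×oxalato (-2 each), 1×ethylenediamine (neutral), 2×hydroxo (-1 each); total -4. So Sc + (-4) = 1−, giving Sc = +3.
The complex ion is anionic, so scandium takes the -ate form scandate(III).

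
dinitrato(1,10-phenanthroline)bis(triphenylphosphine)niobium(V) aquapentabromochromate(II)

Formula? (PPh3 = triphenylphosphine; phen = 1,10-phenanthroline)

[Nb(NO3)2(phen)(PPh3)2][CrBr5(H2O)]

Cation [Nb…]: ligand charges -2, Nb(V) ⇒ ion charge 3+.
Anion [Cr…]: ligand charges -5, Cr(II) ⇒ ion charge 3−.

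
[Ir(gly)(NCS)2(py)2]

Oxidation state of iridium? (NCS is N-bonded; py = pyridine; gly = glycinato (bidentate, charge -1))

No counter-ion: the bracketed complex is neutral.
Ligand charges: 2×NCS = -2; 2×py neutral; 1×gly = -1; sum -3.
Ir + (-3) = 0 ⇒ Ir is +3.

+3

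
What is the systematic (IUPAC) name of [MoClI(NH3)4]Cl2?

tetraamminechloroiodomolybdenum(IV) chloride

The 2 chloride counter-ions carry a total charge of -2, so each complex ion is 2+.
Ligand charges: 1×iodo (-1 each), 4×ammine (neutral), 1×chloro (-1 each); total -2. So Mo + (-2) = 2+, giving Mo = +4.
Ligands are named alphabetically: ammine before chloro before iodo.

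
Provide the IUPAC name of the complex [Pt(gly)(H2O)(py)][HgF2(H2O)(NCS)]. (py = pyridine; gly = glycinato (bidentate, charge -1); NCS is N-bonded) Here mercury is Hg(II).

Both ions are complex: the cation is named first with the plain metal name, the anion second with the -ate form; each ion's ligands are alphabetised independently.
Hg is given as +2; the anion's ligand charges sum to -3, so the complex anion is 1−.
A 1:1 salt means the cation carries the equal and opposite charge, 1+.
Cation: ligand charges sum to -1; for the ion to be 1+, Pt = +2.

aqua(glycinato)(pyridine)platinum(II) aquadifluoroisothiocyanatomercurate(II)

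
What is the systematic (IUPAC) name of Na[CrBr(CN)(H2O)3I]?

The 1 sodium counter-ion carries a total charge of +1, so each complex ion is 1−.
Ligand charges: 1×iodo (-1 each), 3×aqua (neutral), 1×cyano (-1 each), 1×bromo (-1 each); total -3. So Cr + (-3) = 1−, giving Cr = +2.
The complex ion is anionic, so chromium takes the -ate form chromate(II).

sodium triaquabromocyanoiodochromate(II)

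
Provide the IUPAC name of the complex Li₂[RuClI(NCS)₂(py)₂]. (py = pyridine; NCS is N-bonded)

lithium chloroiododiisothiocyanatobis(pyridine)ruthenate(II)

The 2 lithium counter-ions carry a total charge of +2, so each complex ion is 2−.
Ligand charges: 2×pyridine (neutral), 2×isothiocyanato (-1 each), 1×iodo (-1 each), 1×chloro (-1 each); total -4. So Ru + (-4) = 2−, giving Ru = +2.
The complex ion is anionic, so ruthenium takes the -ate form ruthenate(II).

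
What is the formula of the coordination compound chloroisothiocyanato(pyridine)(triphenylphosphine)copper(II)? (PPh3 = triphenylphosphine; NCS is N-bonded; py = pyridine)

[CuCl(NCS)(PPh3)(py)]

Ligands: 1 triphenylphosphine (PPh3, neutral), 1 isothiocyanato (NCS, -1), 1 pyridine (py, neutral), 1 chloro (Cl, -1). Ligand charge sum = -2.
With Cu in oxidation state +2, the complex ion is [Cu...].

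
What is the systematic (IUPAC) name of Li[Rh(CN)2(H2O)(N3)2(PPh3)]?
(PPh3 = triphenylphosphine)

The 1 lithium counter-ion carries a total charge of +1, so each complex ion is 1−.
Ligand charges: 2×cyano (-1 each), 1×aqua (neutral), 1×triphenylphosphine (neutral), 2×azido (-1 each); total -4. So Rh + (-4) = 1−, giving Rh = +3.
The complex ion is anionic, so rhodium takes the -ate form rhodate(III).

lithium aquadiazidodicyano(triphenylphosphine)rhodate(III)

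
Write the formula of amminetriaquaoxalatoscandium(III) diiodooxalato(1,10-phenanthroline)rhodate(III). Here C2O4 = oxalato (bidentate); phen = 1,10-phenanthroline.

Cation [Sc…]: ligand charges -2, Sc(III) ⇒ ion charge 1+.
Anion [Rh…]: ligand charges -4, Rh(III) ⇒ ion charge 1−.
One 1+ cation balances one 1− anion.

[Sc(C2O4)(H2O)3(NH3)][Rh(C2O4)I2(phen)]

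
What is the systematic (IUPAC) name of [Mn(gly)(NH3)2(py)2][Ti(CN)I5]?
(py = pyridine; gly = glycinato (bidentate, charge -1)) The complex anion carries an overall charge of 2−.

Both ions are complex: the cation is named first with the plain metal name, the anion second with the -ate form; each ion's ligands are alphabetised independently.
The complex anion is given as 2−; its ligand charges sum to -6, so Ti = +4.
A 1:1 salt means the cation carries the equal and opposite charge, 2+.
Cation: ligand charges sum to -1; for the ion to be 2+, Mn = +3.

diammine(glycinato)bis(pyridine)manganese(III) cyanopentaiodotitanate(IV)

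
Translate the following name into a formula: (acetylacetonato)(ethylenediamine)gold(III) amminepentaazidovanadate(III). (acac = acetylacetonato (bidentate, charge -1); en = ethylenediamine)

[Au(acac)(en)][V(N3)5(NH3)]

Cation [Au…]: ligand charges -1, Au(III) ⇒ ion charge 2+.
Anion [V…]: ligand charges -5, V(III) ⇒ ion charge 2−.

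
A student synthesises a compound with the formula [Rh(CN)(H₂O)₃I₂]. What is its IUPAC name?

There is no counter-ion, so the complex is neutral overall.
Ligand charges: 1×cyano (-1 each), 2×iodo (-1 each), 3×aqua (neutral); total -3. So Rh + (-3) = 0, giving Rh = +3.
Ligands are named alphabetically: aqua before cyano before iodo.

triaquacyanodiiodorhodium(III)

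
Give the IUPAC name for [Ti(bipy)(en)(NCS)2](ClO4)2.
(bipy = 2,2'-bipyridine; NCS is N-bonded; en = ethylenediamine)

The 2 perchlorate counter-ions carry a total charge of -2, so each complex ion is 2+.
Ligand charges: 1×2,2'-bipyridine (neutral), 2×isothiocyanato (-1 each), 1×ethylenediamine (neutral); total -2. So Ti + (-2) = 2+, giving Ti = +4.
Ligands are named alphabetically: bipyridine before ethylenediamine before isothiocyanato.

(2,2'-bipyridine)(ethylenediamine)diisothiocyanatotitanium(IV) perchlorate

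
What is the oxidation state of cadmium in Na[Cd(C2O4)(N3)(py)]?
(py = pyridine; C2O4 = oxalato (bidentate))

1 sodium outside the brackets (+1 each) → the complex ion is 1−.
Ligand charges: 1×py neutral; 1×C2O4 = -2; 1×N3 = -1; sum -3.
Cd + (-3) = 1− ⇒ Cd is +2.

+2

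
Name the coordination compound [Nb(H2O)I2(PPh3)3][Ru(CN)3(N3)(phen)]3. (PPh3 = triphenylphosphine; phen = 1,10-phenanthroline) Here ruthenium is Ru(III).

aquadiiodotris(triphenylphosphine)niobium(V) azidotricyano(1,10-phenanthroline)ruthenate(III)

Both ions are complex: the cation is named first with the plain metal name, the anion second with the -ate form; each ion's ligands are alphabetised independently.
Ru is given as +3; the anion's ligand charges sum to -4, so the complex anion is 1−.
With 3 anions per cation, the cation must be 3×1 = 3+.
Cation: ligand charges sum to -2; for the ion to be 3+, Nb = +5.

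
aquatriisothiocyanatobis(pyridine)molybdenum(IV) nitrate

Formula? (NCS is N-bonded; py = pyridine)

[Mo(H2O)(NCS)3(py)2]NO3

Ligands: 3 isothiocyanato (NCS, -1), 2 pyridine (py, neutral), 1 aqua (H2O, neutral). Ligand charge sum = -3.
With Mo in oxidation state +4, the complex ion is [Mo...]^1+.
Charge balance with nitrate (-1) requires 1 complex ion per 1 nitrate.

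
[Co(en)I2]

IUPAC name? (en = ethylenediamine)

(ethylenediamine)diiodocobalt(II)

There is no counter-ion, so the complex is neutral overall.
Ligand charges: 2×iodo (-1 each), 1×ethylenediamine (neutral); total -2. So Co + (-2) = 0, giving Co = +2.
Ligands are named alphabetically: ethylenediamine before iodo.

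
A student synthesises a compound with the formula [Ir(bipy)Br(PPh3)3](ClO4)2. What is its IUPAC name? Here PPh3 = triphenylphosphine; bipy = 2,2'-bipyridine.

The 2 perchlorate counter-ions carry a total charge of -2, so each complex ion is 2+.
Ligand charges: 3×triphenylphosphine (neutral), 1×bromo (-1 each), 1×2,2'-bipyridine (neutral); total -1. So Ir + (-1) = 2+, giving Ir = +3.
Ligands are named alphabetically: bipyridine before bromo before triphenylphosphine.

(2,2'-bipyridine)bromotris(triphenylphosphine)iridium(III) perchlorate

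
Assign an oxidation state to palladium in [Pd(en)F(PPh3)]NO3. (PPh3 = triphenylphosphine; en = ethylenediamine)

1 nitrate outside the brackets (-1 each) → the complex ion is 1+.
Ligand charges: 1×PPh3 neutral; 1×en neutral; 1×F = -1; sum -1.
Pd + (-1) = 1+ ⇒ Pd is +2.

+2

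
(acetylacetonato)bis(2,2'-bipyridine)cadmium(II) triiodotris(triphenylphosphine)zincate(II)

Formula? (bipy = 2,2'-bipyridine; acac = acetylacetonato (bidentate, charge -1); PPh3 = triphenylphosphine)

Cation [Cd…]: ligand charges -1, Cd(II) ⇒ ion charge 1+.
Anion [Zn…]: ligand charges -3, Zn(II) ⇒ ion charge 1−.
One 1+ cation balances one 1− anion.

[Cd(acac)(bipy)2][ZnI3(PPh3)3]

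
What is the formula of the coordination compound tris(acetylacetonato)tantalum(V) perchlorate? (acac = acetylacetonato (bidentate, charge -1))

Ligands: 3 acetylacetonato (acac, -1). Ligand charge sum = -3.
With Ta in oxidation state +5, the complex ion is [Ta...]^2+.
Charge balance with perchlorate (-1) requires 1 complex ion per 2 perchlorate.

[Ta(acac)3](ClO4)2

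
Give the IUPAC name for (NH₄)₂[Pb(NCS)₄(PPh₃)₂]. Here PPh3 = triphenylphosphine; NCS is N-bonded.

The 2 ammonium counter-ions carry a total charge of +2, so each complex ion is 2−.
Ligand charges: 2×triphenylphosphine (neutral), 4×isothiocyanato (-1 each); total -4. So Pb + (-4) = 2−, giving Pb = +2.
The complex ion is anionic, so lead takes the -ate form plumbate(II).

ammonium tetraisothiocyanatobis(triphenylphosphine)plumbate(II)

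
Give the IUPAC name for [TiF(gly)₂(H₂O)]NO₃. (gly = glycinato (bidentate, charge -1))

aquafluorobis(glycinato)titanium(IV) nitrate

The 1 nitrate counter-ion carries a total charge of -1, so each complex ion is 1+.
Ligand charges: 1×aqua (neutral), 2×glycinato (-1 each), 1×fluoro (-1 each); total -3. So Ti + (-3) = 1+, giving Ti = +4.
Ligands are named alphabetically: aqua before fluoro before glycinato.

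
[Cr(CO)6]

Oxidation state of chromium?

0

No counter-ion: the bracketed complex is neutral.
Ligand charges: 6×CO neutral; sum 0.
Cr + (0) = 0 ⇒ Cr is 0.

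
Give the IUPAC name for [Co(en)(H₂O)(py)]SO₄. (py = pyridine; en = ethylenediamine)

The 1 sulfate counter-ion carries a total charge of -2, so each complex ion is 2+.
Ligand charges: 1×aqua (neutral), 1×pyridine (neutral), 1×ethylenediamine (neutral); total 0. So Co + (0) = 2+, giving Co = +2.
Ligands are named alphabetically: aqua before ethylenediamine before pyridine.

aqua(ethylenediamine)(pyridine)cobalt(II) sulfate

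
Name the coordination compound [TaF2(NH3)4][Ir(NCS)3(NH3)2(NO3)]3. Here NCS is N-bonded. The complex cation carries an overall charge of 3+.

tetraamminedifluorotantalum(V) diamminetriisothiocyanatonitratoiridate(III)

Both ions are complex: the cation is named first with the plain metal name, the anion second with the -ate form; each ion's ligands are alphabetised independently.
The complex cation is given as 3+; its ligand charges sum to -2, so Ta = +5.
With 3 anions per cation, each anion must be 3/3 = 1−.
Anion: ligand charges sum to -4; for the ion to be 1−, Ir = +3.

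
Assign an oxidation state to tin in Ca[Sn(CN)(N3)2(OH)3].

1 calcium outside the brackets (+2 each) → the complex ion is 2−.
Ligand charges: 1×CN = -1; 2×N3 = -2; 3×OH = -3; sum -6.
Sn + (-6) = 2− ⇒ Sn is +4.

+4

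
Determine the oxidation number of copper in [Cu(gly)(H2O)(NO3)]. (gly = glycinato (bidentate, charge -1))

+2

No counter-ion: the bracketed complex is neutral.
Ligand charges: 1×H2O neutral; 1×NO3 = -1; 1×gly = -1; sum -2.
Cu + (-2) = 0 ⇒ Cu is +2.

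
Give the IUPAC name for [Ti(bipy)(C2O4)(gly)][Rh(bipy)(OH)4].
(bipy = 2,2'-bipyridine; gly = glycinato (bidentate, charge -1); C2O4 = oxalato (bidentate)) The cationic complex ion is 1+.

(2,2'-bipyridine)(glycinato)oxalatotitanium(IV) (2,2'-bipyridine)tetrahydroxorhodate(III)

Both ions are complex: the cation is named first with the plain metal name, the anion second with the -ate form; each ion's ligands are alphabetised independently.
The complex cation is given as 1+; its ligand charges sum to -3, so Ti = +4.
A 1:1 salt means the anion carries the equal and opposite charge, 1−.
Anion: ligand charges sum to -4; for the ion to be 1−, Rh = +3.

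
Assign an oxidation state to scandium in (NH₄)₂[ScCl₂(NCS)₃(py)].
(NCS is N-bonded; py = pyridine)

2 ammonium outside the brackets (+1 each) → the complex ion is 2−.
Ligand charges: 3×NCS = -3; 1×py neutral; 2×Cl = -2; sum -5.
Sc + (-5) = 2− ⇒ Sc is +3.

+3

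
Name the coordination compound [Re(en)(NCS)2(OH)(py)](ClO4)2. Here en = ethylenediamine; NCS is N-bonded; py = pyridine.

(ethylenediamine)hydroxodiisothiocyanato(pyridine)rhenium(V) perchlorate

The 2 perchlorate counter-ions carry a total charge of -2, so each complex ion is 2+.
Ligand charges: 1×hydroxo (-1 each), 1×ethylenediamine (neutral), 2×isothiocyanato (-1 each), 1×pyridine (neutral); total -3. So Re + (-3) = 2+, giving Re = +5.
Ligands are named alphabetically: ethylenediamine before hydroxo before isothiocyanato before pyridine.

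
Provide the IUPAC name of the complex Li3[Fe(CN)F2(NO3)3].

The 3 lithium counter-ions carry a total charge of +3, so each complex ion is 3−.
Ligand charges: 3×nitrato (-1 each), 2×fluoro (-1 each), 1×cyano (-1 each); total -6. So Fe + (-6) = 3−, giving Fe = +3.
Ligands are named alphabetically: cyano before fluoro before nitrato.
The complex ion is anionic, so iron takes the -ate form ferrate(III).

lithium cyanodifluorotrinitratoferrate(III)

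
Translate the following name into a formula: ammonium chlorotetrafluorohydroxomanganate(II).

(NH4)4[MnClF4(OH)]

Ligands: 4 fluoro (F, -1), 1 hydroxo (OH, -1), 1 chloro (Cl, -1). Ligand charge sum = -6.
With Mn in oxidation state +2, the complex ion is [Mn...]^4−.
Charge balance with ammonium (+1) requires 1 complex ion per 4 ammonium.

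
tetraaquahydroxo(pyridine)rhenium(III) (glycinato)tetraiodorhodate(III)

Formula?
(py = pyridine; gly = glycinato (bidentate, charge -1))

Cation [Re…]: ligand charges -1, Re(III) ⇒ ion charge 2+.
Anion [Rh…]: ligand charges -5, Rh(III) ⇒ ion charge 2−.

[Re(H2O)4(OH)(py)][Rh(gly)I4]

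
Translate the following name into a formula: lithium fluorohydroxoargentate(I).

Li[AgF(OH)]

Ligands: 1 fluoro (F, -1), 1 hydroxo (OH, -1). Ligand charge sum = -2.
With Ag in oxidation state +1, the complex ion is [Ag...]^1−.
Charge balance with lithium (+1) requires 1 complex ion per 1 lithium.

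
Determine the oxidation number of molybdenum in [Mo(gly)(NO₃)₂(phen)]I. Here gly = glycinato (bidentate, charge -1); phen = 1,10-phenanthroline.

1 iodide outside the brackets (-1 each) → the complex ion is 1+.
Ligand charges: 1×gly = -1; 2×NO3 = -2; 1×phen neutral; sum -3.
Mo + (-3) = 1+ ⇒ Mo is +4.

+4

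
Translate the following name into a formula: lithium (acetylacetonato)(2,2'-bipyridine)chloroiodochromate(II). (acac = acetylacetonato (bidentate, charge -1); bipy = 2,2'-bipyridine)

Ligands: 1 acetylacetonato (acac, -1), 1 chloro (Cl, -1), 1 2,2'-bipyridine (bipy, neutral), 1 iodo (I, -1). Ligand charge sum = -3.
Charge balance with lithium (+1) requires 1 complex ion per 1 lithium.

Li[Cr(acac)(bipy)ClI]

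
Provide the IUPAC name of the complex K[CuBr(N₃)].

potassium azidobromocuprate(I)

The 1 potassium counter-ion carries a total charge of +1, so each complex ion is 1−.
Ligand charges: 1×bromo (-1 each), 1×azido (-1 each); total -2. So Cu + (-2) = 1−, giving Cu = +1.
The complex ion is anionic, so copper takes the -ate form cuprate(I).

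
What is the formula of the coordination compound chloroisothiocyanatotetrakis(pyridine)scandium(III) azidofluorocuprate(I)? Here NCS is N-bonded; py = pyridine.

[ScCl(NCS)(py)4][CuF(N3)]

Cation [Sc…]: ligand charges -2, Sc(III) ⇒ ion charge 1+.
Anion [Cu…]: ligand charges -2, Cu(I) ⇒ ion charge 1−.
One 1+ cation balances one 1− anion.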